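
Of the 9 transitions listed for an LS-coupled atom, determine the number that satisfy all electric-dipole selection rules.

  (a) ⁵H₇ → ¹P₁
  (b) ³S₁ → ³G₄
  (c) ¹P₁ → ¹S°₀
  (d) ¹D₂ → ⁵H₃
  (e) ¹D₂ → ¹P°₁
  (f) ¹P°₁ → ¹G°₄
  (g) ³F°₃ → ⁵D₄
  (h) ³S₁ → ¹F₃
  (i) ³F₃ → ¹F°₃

(a) forbidden (parity, ΔS, ΔL, ΔJ fail)
(b) forbidden (parity, ΔL, ΔJ fail)
(c) allowed
(d) forbidden (parity, ΔS, ΔL fail)
(e) allowed
(f) forbidden (parity, ΔL, ΔJ fail)
(g) forbidden (ΔS fails)
(h) forbidden (parity, ΔS, ΔL, ΔJ fail)
(i) forbidden (ΔS fails)
Total allowed: 2 of 9.

2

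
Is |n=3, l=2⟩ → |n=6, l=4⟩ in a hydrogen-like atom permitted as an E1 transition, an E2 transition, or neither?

Δl = 4 − 2 = +2; l_i + l_f = 6.
E1 (Δl = ±1): not satisfied.
E2 (Δl = 0,±2, l_i+l_f ≥ 2): satisfied.

E2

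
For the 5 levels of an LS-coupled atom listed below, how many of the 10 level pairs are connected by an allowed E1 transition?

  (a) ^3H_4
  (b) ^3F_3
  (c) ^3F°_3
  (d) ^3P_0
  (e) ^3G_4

2

(a)–(b): forbidden (parity, ΔL).
(a)–(c): forbidden (ΔL).
(a)–(d): forbidden (parity, ΔL, ΔJ).
(a)–(e): forbidden (parity).
(b)–(c): allowed.
(b)–(d): forbidden (parity, ΔL, ΔJ).
(b)–(e): forbidden (parity).
(c)–(d): forbidden (ΔL, ΔJ).
(c)–(e): allowed.
(d)–(e): forbidden (parity, ΔL, ΔJ).
Allowed pairs: 2 of 10.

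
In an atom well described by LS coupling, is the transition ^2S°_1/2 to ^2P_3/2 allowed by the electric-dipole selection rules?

ΔL = 0, ±1 (not L=0↔0): L: 0 → 1, ΔL = +1 — passes.
ΔS = 0: S: 1/2 → 1/2 — passes.
Parity must change: odd → even — passes.
ΔJ = 0, ±1 (not J=0↔0): J: 1/2 → 3/2, ΔJ = +1 — passes.
All four E1 rules are satisfied.

allowed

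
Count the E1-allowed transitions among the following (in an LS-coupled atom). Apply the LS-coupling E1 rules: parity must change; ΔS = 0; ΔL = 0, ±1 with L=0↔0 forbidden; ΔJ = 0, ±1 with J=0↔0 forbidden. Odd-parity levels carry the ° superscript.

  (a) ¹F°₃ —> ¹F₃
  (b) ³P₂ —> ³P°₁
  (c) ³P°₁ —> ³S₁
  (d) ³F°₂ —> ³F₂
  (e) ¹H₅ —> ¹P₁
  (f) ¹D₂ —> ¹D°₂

5

(a) allowed
(b) allowed
(c) allowed
(d) allowed
(e) forbidden (parity, ΔL, ΔJ fail)
(f) allowed
Total allowed: 5 of 6.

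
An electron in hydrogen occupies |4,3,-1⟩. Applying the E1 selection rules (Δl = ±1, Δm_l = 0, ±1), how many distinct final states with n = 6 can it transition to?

6

E1 requires Δl = ±1, so l_f ∈ {2, 4}; with 0 ≤ l_f ≤ n_f−1 = 5, the allowed l_f values are {2, 4}.
For l_f = 2: m_f ∈ {m_i−1, m_i, m_i+1} ∩ [−2, 2] = {-2, -1, 0} → 3 states.
For l_f = 4: m_f ∈ {m_i−1, m_i, m_i+1} ∩ [−4, 4] = {-2, -1, 0} → 3 states.
Total: 6.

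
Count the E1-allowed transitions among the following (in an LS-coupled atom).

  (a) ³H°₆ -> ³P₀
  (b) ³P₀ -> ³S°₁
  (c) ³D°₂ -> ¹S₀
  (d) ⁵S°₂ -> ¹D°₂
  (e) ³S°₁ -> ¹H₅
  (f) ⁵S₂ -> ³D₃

1

(a) forbidden (ΔL, ΔJ fail)
(b) allowed
(c) forbidden (ΔS, ΔL, ΔJ fail)
(d) forbidden (parity, ΔS, ΔL fail)
(e) forbidden (ΔS, ΔL, ΔJ fail)
(f) forbidden (parity, ΔS, ΔL fail)
Total allowed: 1 of 6.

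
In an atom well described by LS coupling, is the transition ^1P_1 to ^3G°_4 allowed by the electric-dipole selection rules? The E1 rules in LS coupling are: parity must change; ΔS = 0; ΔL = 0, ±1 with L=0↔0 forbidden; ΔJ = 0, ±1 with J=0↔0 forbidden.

forbidden

ΔL = 0, ±1 (not L=0↔0): L: 1 → 4, ΔL = +3 — ✗.
ΔJ = 0, ±1 (not J=0↔0): J: 1 → 4, ΔJ = +3 — ✗.
ΔS = 0: S: 0 → 1 — ✗.
Parity must change: even → odd — ✓.
Rule(s) violated: ΔS, ΔL, ΔJ.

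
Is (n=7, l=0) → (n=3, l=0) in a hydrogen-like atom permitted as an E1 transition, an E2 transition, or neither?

Δl = 0 − 0 = +0; l_i + l_f = 0.
E1 (Δl = ±1): not satisfied.
E2 (Δl = 0,±2, l_i+l_f ≥ 2): not satisfied.

neither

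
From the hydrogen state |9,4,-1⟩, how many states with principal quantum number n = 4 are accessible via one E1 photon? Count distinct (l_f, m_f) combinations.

3

E1 requires Δl = ±1, so l_f ∈ {3, 5}; with 0 ≤ l_f ≤ n_f−1 = 3, the allowed l_f values are {3}.
For l_f = 3: m_f ∈ {m_i−1, m_i, m_i+1} ∩ [−3, 3] = {-2, -1, 0} → 3 states.
Total: 3.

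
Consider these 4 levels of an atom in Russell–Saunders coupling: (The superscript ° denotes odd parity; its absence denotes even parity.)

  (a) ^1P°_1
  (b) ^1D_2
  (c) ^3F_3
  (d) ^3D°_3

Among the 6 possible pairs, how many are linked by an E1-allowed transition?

2

(a)–(b): allowed.
(a)–(c): forbidden (ΔS, ΔL, ΔJ).
(a)–(d): forbidden (parity, ΔS, ΔJ).
(b)–(c): forbidden (parity, ΔS).
(b)–(d): forbidden (ΔS).
(c)–(d): allowed.
Allowed pairs: 2 of 6.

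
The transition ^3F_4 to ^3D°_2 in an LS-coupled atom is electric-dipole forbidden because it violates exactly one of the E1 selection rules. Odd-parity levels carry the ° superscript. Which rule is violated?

Parity must change: even → odd — satisfied.
ΔS = 0: S: 1 → 1 — satisfied.
ΔJ = 0, ±1 (not J=0↔0): J: 4 → 2, ΔJ = -2 — violated.
ΔL = 0, ±1 (not L=0↔0): L: 3 → 2, ΔL = -1 — satisfied.

the ΔJ = 0, ±1 rule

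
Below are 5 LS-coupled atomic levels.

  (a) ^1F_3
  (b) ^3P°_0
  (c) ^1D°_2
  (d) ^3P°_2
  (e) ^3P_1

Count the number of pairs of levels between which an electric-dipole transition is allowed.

3

(a)–(b): forbidden (ΔS, ΔL, ΔJ).
(a)–(c): allowed.
(a)–(d): forbidden (ΔS, ΔL).
(a)–(e): forbidden (parity, ΔS, ΔL, ΔJ).
(b)–(c): forbidden (parity, ΔS, ΔJ).
(b)–(d): forbidden (parity, ΔJ).
(b)–(e): allowed.
(c)–(d): forbidden (parity, ΔS).
(c)–(e): forbidden (ΔS).
(d)–(e): allowed.
Allowed pairs: 3 of 10.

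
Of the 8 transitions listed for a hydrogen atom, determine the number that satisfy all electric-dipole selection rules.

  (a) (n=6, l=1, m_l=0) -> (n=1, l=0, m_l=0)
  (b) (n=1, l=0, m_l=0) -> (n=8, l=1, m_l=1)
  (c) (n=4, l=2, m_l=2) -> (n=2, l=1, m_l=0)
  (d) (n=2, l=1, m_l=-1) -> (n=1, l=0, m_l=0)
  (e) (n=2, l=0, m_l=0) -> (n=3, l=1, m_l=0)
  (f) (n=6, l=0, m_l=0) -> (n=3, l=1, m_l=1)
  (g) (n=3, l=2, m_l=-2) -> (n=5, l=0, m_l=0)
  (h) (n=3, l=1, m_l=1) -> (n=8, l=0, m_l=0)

(a) allowed
(b) allowed
(c) forbidden — Δm_l = -2 (E1 requires Δm_l = 0, ±1)
(d) allowed
(e) allowed
(f) allowed
(g) forbidden — Δl = -2 (E1 requires Δl = ±1); Δm_l = +2 (E1 requires Δm_l = 0, ±1)
(h) allowed
Total allowed: 6 of 8.

6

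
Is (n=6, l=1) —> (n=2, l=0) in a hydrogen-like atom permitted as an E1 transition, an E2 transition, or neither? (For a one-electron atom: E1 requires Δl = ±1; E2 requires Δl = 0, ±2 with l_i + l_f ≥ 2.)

E1

Δl = 0 − 1 = -1; l_i + l_f = 1.
E1 (Δl = ±1): satisfied.
E2 (Δl = 0,±2, l_i+l_f ≥ 2): not satisfied.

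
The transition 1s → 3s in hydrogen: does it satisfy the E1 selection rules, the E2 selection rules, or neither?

Δl = 0 − 0 = +0; l_i + l_f = 0.
E1 (Δl = ±1): not satisfied.
E2 (Δl = 0,±2, l_i+l_f ≥ 2): not satisfied.

neither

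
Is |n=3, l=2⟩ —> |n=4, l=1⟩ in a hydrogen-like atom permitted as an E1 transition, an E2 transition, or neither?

E1

Δl = 1 − 2 = -1; l_i + l_f = 3.
E1 (Δl = ±1): satisfied.
E2 (Δl = 0,±2, l_i+l_f ≥ 2): not satisfied.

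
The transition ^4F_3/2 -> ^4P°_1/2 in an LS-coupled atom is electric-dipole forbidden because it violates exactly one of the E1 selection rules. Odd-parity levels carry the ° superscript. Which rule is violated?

the ΔL = 0, ±1 rule

Initial level: S=3/2, L=3, J=3/2, parity even. Final level: S=3/2, L=1, J=1/2, parity odd.
ΔL = 0, ±1 (not L=0↔0): L: 3 → 1, ΔL = -2 — fails.
ΔS = 0: S: 3/2 → 3/2 — ok.
Parity must change: even → odd — ok.
ΔJ = 0, ±1 (not J=0↔0): J: 3/2 → 1/2, ΔJ = -1 — ok.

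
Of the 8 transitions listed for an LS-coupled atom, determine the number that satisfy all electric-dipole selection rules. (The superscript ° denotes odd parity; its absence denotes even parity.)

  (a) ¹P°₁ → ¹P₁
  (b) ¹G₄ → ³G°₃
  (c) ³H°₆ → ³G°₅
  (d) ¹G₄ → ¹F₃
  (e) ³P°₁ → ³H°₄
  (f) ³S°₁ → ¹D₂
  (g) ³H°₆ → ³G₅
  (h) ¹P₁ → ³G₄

2

(a) allowed
(b) forbidden (ΔS fails)
(c) forbidden (parity fails)
(d) forbidden (parity fails)
(e) forbidden (parity, ΔL, ΔJ fail)
(f) forbidden (ΔS, ΔL fail)
(g) allowed
(h) forbidden (parity, ΔS, ΔL, ΔJ fail)
Total allowed: 2 of 8.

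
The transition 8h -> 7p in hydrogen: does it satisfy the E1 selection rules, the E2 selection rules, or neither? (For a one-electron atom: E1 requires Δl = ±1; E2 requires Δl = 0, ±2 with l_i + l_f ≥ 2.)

Δl = 1 − 5 = -4; l_i + l_f = 6.
E1 (Δl = ±1): not satisfied.
E2 (Δl = 0,±2, l_i+l_f ≥ 2): not satisfied.

neither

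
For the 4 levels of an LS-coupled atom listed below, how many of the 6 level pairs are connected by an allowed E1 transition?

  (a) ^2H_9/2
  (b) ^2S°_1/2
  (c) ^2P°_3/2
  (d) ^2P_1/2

2

(a)–(b): forbidden (ΔL, ΔJ).
(a)–(c): forbidden (ΔL, ΔJ).
(a)–(d): forbidden (parity, ΔL, ΔJ).
(b)–(c): forbidden (parity).
(b)–(d): allowed.
(c)–(d): allowed.
Allowed pairs: 2 of 6.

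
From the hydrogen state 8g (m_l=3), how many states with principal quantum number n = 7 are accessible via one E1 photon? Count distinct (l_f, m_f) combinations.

5

E1 requires Δl = ±1, so l_f ∈ {3, 5}; with 0 ≤ l_f ≤ n_f−1 = 6, the allowed l_f values are {3, 5}.
For l_f = 3: m_f ∈ {m_i−1, m_i, m_i+1} ∩ [−3, 3] = {2, 3} → 2 states.
For l_f = 5: m_f ∈ {m_i−1, m_i, m_i+1} ∩ [−5, 5] = {2, 3, 4} → 3 states.
Total: 5.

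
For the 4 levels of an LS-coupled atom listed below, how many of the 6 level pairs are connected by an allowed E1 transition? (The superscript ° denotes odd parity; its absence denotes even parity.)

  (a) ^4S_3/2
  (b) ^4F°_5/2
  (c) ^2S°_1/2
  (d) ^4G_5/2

1

(a)–(b): forbidden (ΔL).
(a)–(c): forbidden (ΔS, ΔL).
(a)–(d): forbidden (parity, ΔL).
(b)–(c): forbidden (parity, ΔS, ΔL, ΔJ).
(b)–(d): allowed.
(c)–(d): forbidden (ΔS, ΔL, ΔJ).
Allowed pairs: 1 of 6.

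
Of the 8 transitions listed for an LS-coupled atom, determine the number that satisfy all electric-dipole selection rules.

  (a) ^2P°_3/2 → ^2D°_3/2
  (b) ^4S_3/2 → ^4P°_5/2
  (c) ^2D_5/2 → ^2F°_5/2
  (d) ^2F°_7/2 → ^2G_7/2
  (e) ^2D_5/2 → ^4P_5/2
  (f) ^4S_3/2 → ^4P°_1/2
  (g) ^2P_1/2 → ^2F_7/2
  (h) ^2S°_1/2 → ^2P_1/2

(a) forbidden (parity fails)
(b) allowed
(c) allowed
(d) allowed
(e) forbidden (parity, ΔS fail)
(f) allowed
(g) forbidden (parity, ΔL, ΔJ fail)
(h) allowed
Total allowed: 5 of 8.

5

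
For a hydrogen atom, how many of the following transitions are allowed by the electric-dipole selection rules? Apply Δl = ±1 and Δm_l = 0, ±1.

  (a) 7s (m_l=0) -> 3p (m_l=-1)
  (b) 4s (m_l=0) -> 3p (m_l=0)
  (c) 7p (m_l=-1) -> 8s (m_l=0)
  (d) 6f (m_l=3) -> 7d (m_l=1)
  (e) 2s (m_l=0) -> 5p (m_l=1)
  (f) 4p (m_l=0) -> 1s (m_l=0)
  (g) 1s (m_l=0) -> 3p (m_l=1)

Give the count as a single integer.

6

(a) allowed
(b) allowed
(c) allowed
(d) forbidden — Δm_l = -2 (E1 requires Δm_l = 0, ±1)
(e) allowed
(f) allowed
(g) allowed
Total allowed: 6 of 7.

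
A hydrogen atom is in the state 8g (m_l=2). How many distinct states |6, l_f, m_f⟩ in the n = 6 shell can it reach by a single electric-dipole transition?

E1 requires Δl = ±1, so l_f ∈ {3, 5}; with 0 ≤ l_f ≤ n_f−1 = 5, the allowed l_f values are {3, 5}.
For l_f = 3: m_f ∈ {m_i−1, m_i, m_i+1} ∩ [−3, 3] = {1, 2, 3} → 3 states.
For l_f = 5: m_f ∈ {m_i−1, m_i, m_i+1} ∩ [−5, 5] = {1, 2, 3} → 3 states.
Total: 6.

6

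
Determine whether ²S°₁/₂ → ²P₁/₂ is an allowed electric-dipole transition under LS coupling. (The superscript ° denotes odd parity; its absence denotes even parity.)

allowed

Reading off the term symbols: S 1/2→1/2, L 0→1, J 1/2→1/2, parity odd→even.
Parity must change: odd → even — ok.
ΔS = 0: S: 1/2 → 1/2 — ok.
ΔL = 0, ±1 (not L=0↔0): L: 0 → 1, ΔL = +1 — ok.
ΔJ = 0, ±1 (not J=0↔0): J: 1/2 → 1/2, ΔJ = +0 — ok.
All four E1 rules are satisfied.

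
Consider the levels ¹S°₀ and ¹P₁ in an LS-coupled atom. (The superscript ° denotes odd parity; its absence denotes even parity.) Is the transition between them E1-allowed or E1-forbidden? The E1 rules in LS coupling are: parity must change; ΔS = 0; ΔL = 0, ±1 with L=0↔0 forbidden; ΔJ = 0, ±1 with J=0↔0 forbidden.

ΔL = 0, ±1 (not L=0↔0): L: 0 → 1, ΔL = +1 — satisfied.
ΔJ = 0, ±1 (not J=0↔0): J: 0 → 1, ΔJ = +1 — satisfied.
Parity must change: odd → even — satisfied.
ΔS = 0: S: 0 → 0 — satisfied.
All four E1 rules are satisfied.

allowed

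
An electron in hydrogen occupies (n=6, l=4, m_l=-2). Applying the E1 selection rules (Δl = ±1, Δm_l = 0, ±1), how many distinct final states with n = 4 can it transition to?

E1 requires Δl = ±1, so l_f ∈ {3, 5}; with 0 ≤ l_f ≤ n_f−1 = 3, the allowed l_f values are {3}.
For l_f = 3: m_f ∈ {m_i−1, m_i, m_i+1} ∩ [−3, 3] = {-3, -2, -1} → 3 states.
Total: 3.

3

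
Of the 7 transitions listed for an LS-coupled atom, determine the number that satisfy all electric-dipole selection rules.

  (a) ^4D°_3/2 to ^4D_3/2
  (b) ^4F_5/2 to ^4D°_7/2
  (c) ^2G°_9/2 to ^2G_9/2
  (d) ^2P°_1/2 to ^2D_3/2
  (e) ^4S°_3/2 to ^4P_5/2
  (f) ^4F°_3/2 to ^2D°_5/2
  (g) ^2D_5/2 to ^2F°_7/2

6

(a) allowed
(b) allowed
(c) allowed
(d) allowed
(e) allowed
(f) forbidden (parity, ΔS fail)
(g) allowed
Total allowed: 6 of 7.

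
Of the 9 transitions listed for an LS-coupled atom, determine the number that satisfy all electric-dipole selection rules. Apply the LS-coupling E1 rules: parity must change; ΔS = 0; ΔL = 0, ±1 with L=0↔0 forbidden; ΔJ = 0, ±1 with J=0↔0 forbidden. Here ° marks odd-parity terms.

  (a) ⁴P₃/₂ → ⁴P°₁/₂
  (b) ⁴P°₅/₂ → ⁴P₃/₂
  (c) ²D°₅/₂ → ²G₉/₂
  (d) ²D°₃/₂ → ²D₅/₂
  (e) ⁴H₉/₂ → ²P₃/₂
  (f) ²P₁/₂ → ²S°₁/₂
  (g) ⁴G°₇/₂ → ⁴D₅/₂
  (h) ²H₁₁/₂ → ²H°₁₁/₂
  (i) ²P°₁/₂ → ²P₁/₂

6

(a) allowed
(b) allowed
(c) forbidden (ΔL, ΔJ fail)
(d) allowed
(e) forbidden (parity, ΔS, ΔL, ΔJ fail)
(f) allowed
(g) forbidden (ΔL fails)
(h) allowed
(i) allowed
Total allowed: 6 of 9.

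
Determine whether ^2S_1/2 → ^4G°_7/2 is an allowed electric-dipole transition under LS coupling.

Reading off the term symbols: S 1/2→3/2, L 0→4, J 1/2→7/2, parity even→odd.
ΔL = 0, ±1 (not L=0↔0): L: 0 → 4, ΔL = +4 — ✗.
ΔS = 0: S: 1/2 → 3/2 — ✗.
Parity must change: even → odd — ✓.
ΔJ = 0, ±1 (not J=0↔0): J: 1/2 → 7/2, ΔJ = +3 — ✗.
Rule(s) violated: ΔS, ΔL, ΔJ.

forbidden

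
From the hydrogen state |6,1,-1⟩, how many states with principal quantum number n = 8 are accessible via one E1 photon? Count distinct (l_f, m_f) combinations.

E1 requires Δl = ±1, so l_f ∈ {0, 2}; with 0 ≤ l_f ≤ n_f−1 = 7, the allowed l_f values are {0, 2}.
For l_f = 0: m_f ∈ {m_i−1, m_i, m_i+1} ∩ [−0, 0] = {0} → 1 state.
For l_f = 2: m_f ∈ {m_i−1, m_i, m_i+1} ∩ [−2, 2] = {-2, -1, 0} → 3 states.
Total: 4.

4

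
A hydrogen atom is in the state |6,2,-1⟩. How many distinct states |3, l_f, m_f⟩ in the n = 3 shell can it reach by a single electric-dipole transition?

E1 requires Δl = ±1, so l_f ∈ {1, 3}; with 0 ≤ l_f ≤ n_f−1 = 2, the allowed l_f values are {1}.
For l_f = 1: m_f ∈ {m_i−1, m_i, m_i+1} ∩ [−1, 1] = {-1, 0} → 2 states.
Total: 2.

2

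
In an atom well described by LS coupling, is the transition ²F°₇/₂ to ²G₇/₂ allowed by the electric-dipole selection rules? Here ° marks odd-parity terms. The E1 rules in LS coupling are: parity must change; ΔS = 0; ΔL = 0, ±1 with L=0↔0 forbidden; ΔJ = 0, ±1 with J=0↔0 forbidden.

Reading off the term symbols: S 1/2→1/2, L 3→4, J 7/2→7/2, parity odd→even.
Parity must change: odd → even — satisfied.
ΔS = 0: S: 1/2 → 1/2 — satisfied.
ΔL = 0, ±1 (not L=0↔0): L: 3 → 4, ΔL = +1 — satisfied.
ΔJ = 0, ±1 (not J=0↔0): J: 7/2 → 7/2, ΔJ = +0 — satisfied.
All four E1 rules are satisfied.

allowed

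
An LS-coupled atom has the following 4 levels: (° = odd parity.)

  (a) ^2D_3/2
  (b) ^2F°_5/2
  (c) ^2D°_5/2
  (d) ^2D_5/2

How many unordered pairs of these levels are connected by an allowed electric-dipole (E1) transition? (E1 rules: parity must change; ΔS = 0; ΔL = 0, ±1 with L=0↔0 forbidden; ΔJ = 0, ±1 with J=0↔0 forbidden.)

(a)–(b): allowed.
(a)–(c): allowed.
(a)–(d): forbidden (parity).
(b)–(c): forbidden (parity).
(b)–(d): allowed.
(c)–(d): allowed.
Allowed pairs: 4 of 6.

4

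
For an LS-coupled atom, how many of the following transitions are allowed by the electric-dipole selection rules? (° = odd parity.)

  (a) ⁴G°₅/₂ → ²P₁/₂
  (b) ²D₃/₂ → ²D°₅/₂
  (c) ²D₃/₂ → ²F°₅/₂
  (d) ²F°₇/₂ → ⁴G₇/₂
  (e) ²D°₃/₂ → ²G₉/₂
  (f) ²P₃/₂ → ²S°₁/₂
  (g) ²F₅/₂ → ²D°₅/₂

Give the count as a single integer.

4

(a) forbidden (ΔS, ΔL, ΔJ fail)
(b) allowed
(c) allowed
(d) forbidden (ΔS fails)
(e) forbidden (ΔL, ΔJ fail)
(f) allowed
(g) allowed
Total allowed: 4 of 7.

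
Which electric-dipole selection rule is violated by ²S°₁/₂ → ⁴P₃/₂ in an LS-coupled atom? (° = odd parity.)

Reading off the term symbols: S 1/2→3/2, L 0→1, J 1/2→3/2, parity odd→even.
ΔS = 0: S: 1/2 → 3/2 — fails.
Parity must change: odd → even — ok.
ΔJ = 0, ±1 (not J=0↔0): J: 1/2 → 3/2, ΔJ = +1 — ok.
ΔL = 0, ±1 (not L=0↔0): L: 0 → 1, ΔL = +1 — ok.

the ΔS = 0 rule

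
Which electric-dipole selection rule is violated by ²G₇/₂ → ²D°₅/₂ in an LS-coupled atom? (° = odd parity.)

the ΔL = 0, ±1 rule

Parity must change: even → odd — ✓.
ΔS = 0: S: 1/2 → 1/2 — ✓.
ΔL = 0, ±1 (not L=0↔0): L: 4 → 2, ΔL = -2 — ✗.
ΔJ = 0, ±1 (not J=0↔0): J: 7/2 → 5/2, ΔJ = -1 — ✓.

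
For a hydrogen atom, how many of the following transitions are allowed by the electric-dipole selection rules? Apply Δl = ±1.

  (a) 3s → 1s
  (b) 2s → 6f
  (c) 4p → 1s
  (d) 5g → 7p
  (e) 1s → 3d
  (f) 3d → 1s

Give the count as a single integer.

1

(a) forbidden — Δl = +0 (E1 requires Δl = ±1)
(b) forbidden — Δl = +3 (E1 requires Δl = ±1)
(c) allowed
(d) forbidden — Δl = -3 (E1 requires Δl = ±1)
(e) forbidden — Δl = +2 (E1 requires Δl = ±1)
(f) forbidden — Δl = -2 (E1 requires Δl = ±1)
Total allowed: 1 of 6.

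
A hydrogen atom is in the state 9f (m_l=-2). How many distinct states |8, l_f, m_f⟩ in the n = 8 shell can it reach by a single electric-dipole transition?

E1 requires Δl = ±1, so l_f ∈ {2, 4}; with 0 ≤ l_f ≤ n_f−1 = 7, the allowed l_f values are {2, 4}.
For l_f = 2: m_f ∈ {m_i−1, m_i, m_i+1} ∩ [−2, 2] = {-2, -1} → 2 states.
For l_f = 4: m_f ∈ {m_i−1, m_i, m_i+1} ∩ [−4, 4] = {-3, -2, -1} → 3 states.
Total: 5.

5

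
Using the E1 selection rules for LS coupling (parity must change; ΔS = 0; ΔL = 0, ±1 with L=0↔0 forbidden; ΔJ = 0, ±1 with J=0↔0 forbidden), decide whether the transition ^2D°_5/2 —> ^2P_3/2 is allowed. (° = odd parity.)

allowed

Reading off the term symbols: S 1/2→1/2, L 2→1, J 5/2→3/2, parity odd→even.
ΔL = 0, ±1 (not L=0↔0): L: 2 → 1, ΔL = -1 — passes.
Parity must change: odd → even — passes.
ΔJ = 0, ±1 (not J=0↔0): J: 5/2 → 3/2, ΔJ = -1 — passes.
ΔS = 0: S: 1/2 → 1/2 — passes.
All four E1 rules are satisfied.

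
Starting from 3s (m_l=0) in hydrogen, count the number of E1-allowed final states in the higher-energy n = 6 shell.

3

E1 requires Δl = ±1, so l_f ∈ {-1, 1}; with 0 ≤ l_f ≤ n_f−1 = 5, the allowed l_f values are {1}.
For l_f = 1: m_f ∈ {m_i−1, m_i, m_i+1} ∩ [−1, 1] = {-1, 0, 1} → 3 states.
Total: 3.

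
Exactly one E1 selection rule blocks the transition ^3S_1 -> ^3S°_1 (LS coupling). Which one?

Reading off the term symbols: S 1→1, L 0→0, J 1→1, parity even→odd.
Parity must change: even → odd — ok.
ΔS = 0: S: 1 → 1 — ok.
ΔL = 0, ±1 (not L=0↔0): L: 0 → 0, ΔL = +0 — fails.
ΔJ = 0, ±1 (not J=0↔0): J: 1 → 1, ΔJ = +0 — ok.

the L=0 ↔ L=0 exclusion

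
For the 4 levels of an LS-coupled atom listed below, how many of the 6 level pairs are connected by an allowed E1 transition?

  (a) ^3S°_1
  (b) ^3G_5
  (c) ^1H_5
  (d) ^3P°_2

0

(a)–(b): forbidden (ΔL, ΔJ).
(a)–(c): forbidden (ΔS, ΔL, ΔJ).
(a)–(d): forbidden (parity).
(b)–(c): forbidden (parity, ΔS).
(b)–(d): forbidden (ΔL, ΔJ).
(c)–(d): forbidden (ΔS, ΔL, ΔJ).
Allowed pairs: 0 of 6.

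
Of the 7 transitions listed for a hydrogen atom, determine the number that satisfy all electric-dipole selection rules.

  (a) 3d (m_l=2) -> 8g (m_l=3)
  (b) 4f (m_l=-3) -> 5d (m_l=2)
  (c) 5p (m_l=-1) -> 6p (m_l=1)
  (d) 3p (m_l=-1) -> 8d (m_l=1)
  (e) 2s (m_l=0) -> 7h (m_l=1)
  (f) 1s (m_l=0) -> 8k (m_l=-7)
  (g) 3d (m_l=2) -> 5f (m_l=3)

1

(a) forbidden — Δl = +2 (E1 requires Δl = ±1)
(b) forbidden — Δm_l = +5 (E1 requires Δm_l = 0, ±1)
(c) forbidden — Δl = +0 (E1 requires Δl = ±1); Δm_l = +2 (E1 requires Δm_l = 0, ±1)
(d) forbidden — Δm_l = +2 (E1 requires Δm_l = 0, ±1)
(e) forbidden — Δl = +5 (E1 requires Δl = ±1)
(f) forbidden — Δl = +7 (E1 requires Δl = ±1); Δm_l = -7 (E1 requires Δm_l = 0, ±1)
(g) allowed
Total allowed: 1 of 7.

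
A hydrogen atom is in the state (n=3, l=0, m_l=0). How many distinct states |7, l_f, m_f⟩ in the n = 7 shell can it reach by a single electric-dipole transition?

E1 requires Δl = ±1, so l_f ∈ {-1, 1}; with 0 ≤ l_f ≤ n_f−1 = 6, the allowed l_f values are {1}.
For l_f = 1: m_f ∈ {m_i−1, m_i, m_i+1} ∩ [−1, 1] = {-1, 0, 1} → 3 states.
Total: 3.

3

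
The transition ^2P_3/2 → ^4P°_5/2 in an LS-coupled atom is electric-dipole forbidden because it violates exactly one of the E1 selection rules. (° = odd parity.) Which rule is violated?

the ΔS = 0 rule

Initial level: S=1/2, L=1, J=3/2, parity even. Final level: S=3/2, L=1, J=5/2, parity odd.
Parity must change: even → odd — satisfied.
ΔS = 0: S: 1/2 → 3/2 — violated.
ΔL = 0, ±1 (not L=0↔0): L: 1 → 1, ΔL = +0 — satisfied.
ΔJ = 0, ±1 (not J=0↔0): J: 3/2 → 5/2, ΔJ = +1 — satisfied.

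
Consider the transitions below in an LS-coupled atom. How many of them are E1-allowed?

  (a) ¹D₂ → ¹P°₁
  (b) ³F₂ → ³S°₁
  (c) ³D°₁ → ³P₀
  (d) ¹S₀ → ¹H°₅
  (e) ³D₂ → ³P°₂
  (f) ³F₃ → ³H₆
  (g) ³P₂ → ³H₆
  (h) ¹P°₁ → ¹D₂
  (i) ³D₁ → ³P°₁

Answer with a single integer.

(a) allowed
(b) forbidden (ΔL fails)
(c) allowed
(d) forbidden (ΔL, ΔJ fail)
(e) allowed
(f) forbidden (parity, ΔL, ΔJ fail)
(g) forbidden (parity, ΔL, ΔJ fail)
(h) allowed
(i) allowed
Total allowed: 5 of 9.

5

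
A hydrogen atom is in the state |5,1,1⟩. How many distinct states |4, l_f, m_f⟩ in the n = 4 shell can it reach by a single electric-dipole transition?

4

E1 requires Δl = ±1, so l_f ∈ {0, 2}; with 0 ≤ l_f ≤ n_f−1 = 3, the allowed l_f values are {0, 2}.
For l_f = 0: m_f ∈ {m_i−1, m_i, m_i+1} ∩ [−0, 0] = {0} → 1 state.
For l_f = 2: m_f ∈ {m_i−1, m_i, m_i+1} ∩ [−2, 2] = {0, 1, 2} → 3 states.
Total: 4.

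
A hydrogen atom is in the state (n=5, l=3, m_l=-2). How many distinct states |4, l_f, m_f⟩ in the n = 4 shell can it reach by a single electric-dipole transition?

E1 requires Δl = ±1, so l_f ∈ {2, 4}; with 0 ≤ l_f ≤ n_f−1 = 3, the allowed l_f values are {2}.
For l_f = 2: m_f ∈ {m_i−1, m_i, m_i+1} ∩ [−2, 2] = {-2, -1} → 2 states.
Total: 2.

2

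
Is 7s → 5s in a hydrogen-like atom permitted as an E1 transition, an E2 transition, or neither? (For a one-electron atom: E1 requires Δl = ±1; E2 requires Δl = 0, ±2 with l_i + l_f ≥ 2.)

neither

Δl = 0 − 0 = +0; l_i + l_f = 0.
E1 (Δl = ±1): not satisfied.
E2 (Δl = 0,±2, l_i+l_f ≥ 2): not satisfied.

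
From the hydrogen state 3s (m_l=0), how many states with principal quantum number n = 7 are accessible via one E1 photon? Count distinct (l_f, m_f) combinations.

E1 requires Δl = ±1, so l_f ∈ {-1, 1}; with 0 ≤ l_f ≤ n_f−1 = 6, the allowed l_f values are {1}.
For l_f = 1: m_f ∈ {m_i−1, m_i, m_i+1} ∩ [−1, 1] = {-1, 0, 1} → 3 states.
Total: 3.

3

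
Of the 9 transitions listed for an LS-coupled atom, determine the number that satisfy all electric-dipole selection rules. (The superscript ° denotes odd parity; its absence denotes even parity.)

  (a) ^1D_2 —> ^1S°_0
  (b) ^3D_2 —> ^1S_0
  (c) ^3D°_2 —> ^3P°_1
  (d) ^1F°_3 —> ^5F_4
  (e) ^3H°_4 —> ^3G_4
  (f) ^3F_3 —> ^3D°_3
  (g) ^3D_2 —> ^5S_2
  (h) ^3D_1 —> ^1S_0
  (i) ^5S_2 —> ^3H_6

(a) forbidden (ΔL, ΔJ fail)
(b) forbidden (parity, ΔS, ΔL, ΔJ fail)
(c) forbidden (parity fails)
(d) forbidden (ΔS fails)
(e) allowed
(f) allowed
(g) forbidden (parity, ΔS, ΔL fail)
(h) forbidden (parity, ΔS, ΔL fail)
(i) forbidden (parity, ΔS, ΔL, ΔJ fail)
Total allowed: 2 of 9.

2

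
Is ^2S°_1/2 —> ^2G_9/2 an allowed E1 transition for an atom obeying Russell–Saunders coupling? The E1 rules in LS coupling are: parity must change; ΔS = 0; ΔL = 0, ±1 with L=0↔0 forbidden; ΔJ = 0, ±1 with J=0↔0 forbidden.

forbidden

Initial level: S=1/2, L=0, J=1/2, parity odd. Final level: S=1/2, L=4, J=9/2, parity even.
Parity must change: odd → even — passes.
ΔS = 0: S: 1/2 → 1/2 — passes.
ΔL = 0, ±1 (not L=0↔0): L: 0 → 4, ΔL = +4 — fails.
ΔJ = 0, ±1 (not J=0↔0): J: 1/2 → 9/2, ΔJ = +4 — fails.
Rule(s) violated: ΔL, ΔJ.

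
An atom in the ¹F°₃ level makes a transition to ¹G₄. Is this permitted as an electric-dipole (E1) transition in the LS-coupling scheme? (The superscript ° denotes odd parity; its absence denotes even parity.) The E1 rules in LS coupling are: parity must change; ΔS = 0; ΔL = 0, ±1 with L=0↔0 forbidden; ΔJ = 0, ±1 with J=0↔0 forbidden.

allowed

Parity must change: odd → even — ✓.
ΔS = 0: S: 0 → 0 — ✓.
ΔL = 0, ±1 (not L=0↔0): L: 3 → 4, ΔL = +1 — ✓.
ΔJ = 0, ±1 (not J=0↔0): J: 3 → 4, ΔJ = +1 — ✓.
All four E1 rules are satisfied.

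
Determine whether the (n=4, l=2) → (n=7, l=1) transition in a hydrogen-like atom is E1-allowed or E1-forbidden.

allowed

Δl = 1 − 2 = -1; the E1 rule Δl = ±1 is passes.
All E1 selection rules are satisfied.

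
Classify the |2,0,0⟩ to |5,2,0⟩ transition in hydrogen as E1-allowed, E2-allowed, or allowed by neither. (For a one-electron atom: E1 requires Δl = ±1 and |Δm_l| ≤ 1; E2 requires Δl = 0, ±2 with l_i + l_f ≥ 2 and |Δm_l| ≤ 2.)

E2

Δl = 2 − 0 = +2; l_i + l_f = 2.
Δm_l = +0.
E1 (Δl = ±1, |Δm_l| ≤ 1): not satisfied.
E2 (Δl = 0,±2, l_i+l_f ≥ 2, |Δm_l| ≤ 2): satisfied.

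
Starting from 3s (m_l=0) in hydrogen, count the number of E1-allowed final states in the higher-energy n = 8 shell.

E1 requires Δl = ±1, so l_f ∈ {-1, 1}; with 0 ≤ l_f ≤ n_f−1 = 7, the allowed l_f values are {1}.
For l_f = 1: m_f ∈ {m_i−1, m_i, m_i+1} ∩ [−1, 1] = {-1, 0, 1} → 3 states.
Total: 3.

3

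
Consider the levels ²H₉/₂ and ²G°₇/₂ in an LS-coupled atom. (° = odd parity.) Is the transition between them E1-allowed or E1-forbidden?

Parity must change: even → odd — passes.
ΔS = 0: S: 1/2 → 1/2 — passes.
ΔL = 0, ±1 (not L=0↔0): L: 5 → 4, ΔL = -1 — passes.
ΔJ = 0, ±1 (not J=0↔0): J: 9/2 → 7/2, ΔJ = -1 — passes.
All four E1 rules are satisfied.

allowed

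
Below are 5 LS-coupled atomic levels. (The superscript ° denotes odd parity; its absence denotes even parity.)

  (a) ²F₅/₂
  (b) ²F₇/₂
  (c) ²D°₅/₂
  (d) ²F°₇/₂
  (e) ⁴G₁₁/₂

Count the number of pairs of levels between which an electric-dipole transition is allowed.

4

(a)–(b): forbidden (parity).
(a)–(c): allowed.
(a)–(d): allowed.
(a)–(e): forbidden (parity, ΔS, ΔJ).
(b)–(c): allowed.
(b)–(d): allowed.
(b)–(e): forbidden (parity, ΔS, ΔJ).
(c)–(d): forbidden (parity).
(c)–(e): forbidden (ΔS, ΔL, ΔJ).
(d)–(e): forbidden (ΔS, ΔJ).
Allowed pairs: 4 of 10.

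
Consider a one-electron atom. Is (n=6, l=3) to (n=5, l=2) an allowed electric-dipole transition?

Initial l = 3, final l = 2, so Δl = -1. E1 requires Δl = ±1: passes.
All E1 selection rules are satisfied.

allowed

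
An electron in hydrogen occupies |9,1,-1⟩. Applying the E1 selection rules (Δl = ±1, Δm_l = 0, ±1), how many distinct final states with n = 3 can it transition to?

4

E1 requires Δl = ±1, so l_f ∈ {0, 2}; with 0 ≤ l_f ≤ n_f−1 = 2, the allowed l_f values are {0, 2}.
For l_f = 0: m_f ∈ {m_i−1, m_i, m_i+1} ∩ [−0, 0] = {0} → 1 state.
For l_f = 2: m_f ∈ {m_i−1, m_i, m_i+1} ∩ [−2, 2] = {-2, -1, 0} → 3 states.
Total: 4.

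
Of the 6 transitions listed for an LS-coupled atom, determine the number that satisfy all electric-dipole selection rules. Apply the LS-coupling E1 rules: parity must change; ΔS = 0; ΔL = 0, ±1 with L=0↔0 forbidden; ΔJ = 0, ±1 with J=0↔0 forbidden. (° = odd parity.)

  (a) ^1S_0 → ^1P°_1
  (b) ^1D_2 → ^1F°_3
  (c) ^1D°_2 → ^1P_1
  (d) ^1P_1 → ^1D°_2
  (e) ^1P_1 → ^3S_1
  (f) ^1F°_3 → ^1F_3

5

(a) allowed
(b) allowed
(c) allowed
(d) allowed
(e) forbidden (parity, ΔS fail)
(f) allowed
Total allowed: 5 of 6.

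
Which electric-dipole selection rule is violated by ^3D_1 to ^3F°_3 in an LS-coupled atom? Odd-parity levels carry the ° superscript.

ΔL = 0, ±1 (not L=0↔0): L: 2 → 3, ΔL = +1 — satisfied.
Parity must change: even → odd — satisfied.
ΔS = 0: S: 1 → 1 — satisfied.
ΔJ = 0, ±1 (not J=0↔0): J: 1 → 3, ΔJ = +2 — violated.

the ΔJ = 0, ±1 rule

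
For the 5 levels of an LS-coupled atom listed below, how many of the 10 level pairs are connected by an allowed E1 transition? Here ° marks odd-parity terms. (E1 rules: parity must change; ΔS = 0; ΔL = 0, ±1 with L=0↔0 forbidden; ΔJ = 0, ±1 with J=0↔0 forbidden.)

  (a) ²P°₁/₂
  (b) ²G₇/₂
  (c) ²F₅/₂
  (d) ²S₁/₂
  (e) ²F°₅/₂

3

(a)–(b): forbidden (ΔL, ΔJ).
(a)–(c): forbidden (ΔL, ΔJ).
(a)–(d): allowed.
(a)–(e): forbidden (parity, ΔL, ΔJ).
(b)–(c): forbidden (parity).
(b)–(d): forbidden (parity, ΔL, ΔJ).
(b)–(e): allowed.
(c)–(d): forbidden (parity, ΔL, ΔJ).
(c)–(e): allowed.
(d)–(e): forbidden (ΔL, ΔJ).
Allowed pairs: 3 of 10.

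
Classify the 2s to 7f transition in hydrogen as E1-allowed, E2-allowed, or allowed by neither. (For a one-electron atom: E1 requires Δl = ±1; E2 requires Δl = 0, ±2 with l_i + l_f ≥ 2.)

neither

Δl = 3 − 0 = +3; l_i + l_f = 3.
E1 (Δl = ±1): not satisfied.
E2 (Δl = 0,±2, l_i+l_f ≥ 2): not satisfied.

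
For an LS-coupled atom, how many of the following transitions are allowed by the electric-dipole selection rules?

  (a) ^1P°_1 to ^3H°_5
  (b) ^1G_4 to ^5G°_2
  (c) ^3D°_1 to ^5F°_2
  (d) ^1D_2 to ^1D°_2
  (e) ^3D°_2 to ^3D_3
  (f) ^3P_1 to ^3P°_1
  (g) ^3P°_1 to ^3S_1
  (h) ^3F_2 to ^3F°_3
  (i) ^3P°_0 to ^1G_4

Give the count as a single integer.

5

(a) forbidden (parity, ΔS, ΔL, ΔJ fail)
(b) forbidden (ΔS, ΔJ fail)
(c) forbidden (parity, ΔS fail)
(d) allowed
(e) allowed
(f) allowed
(g) allowed
(h) allowed
(i) forbidden (ΔS, ΔL, ΔJ fail)
Total allowed: 5 of 9.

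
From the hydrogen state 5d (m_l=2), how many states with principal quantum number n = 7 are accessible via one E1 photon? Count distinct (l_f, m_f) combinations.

4

E1 requires Δl = ±1, so l_f ∈ {1, 3}; with 0 ≤ l_f ≤ n_f−1 = 6, the allowed l_f values are {1, 3}.
For l_f = 1: m_f ∈ {m_i−1, m_i, m_i+1} ∩ [−1, 1] = {1} → 1 state.
For l_f = 3: m_f ∈ {m_i−1, m_i, m_i+1} ∩ [−3, 3] = {1, 2, 3} → 3 states.
Total: 4.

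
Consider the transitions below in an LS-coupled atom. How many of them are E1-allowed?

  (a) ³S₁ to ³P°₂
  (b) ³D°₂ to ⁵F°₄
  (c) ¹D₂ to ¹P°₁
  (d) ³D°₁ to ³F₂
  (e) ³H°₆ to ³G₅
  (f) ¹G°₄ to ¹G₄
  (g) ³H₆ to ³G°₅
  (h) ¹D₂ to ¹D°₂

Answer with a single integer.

7

(a) allowed
(b) forbidden (parity, ΔS, ΔJ fail)
(c) allowed
(d) allowed
(e) allowed
(f) allowed
(g) allowed
(h) allowed
Total allowed: 7 of 8.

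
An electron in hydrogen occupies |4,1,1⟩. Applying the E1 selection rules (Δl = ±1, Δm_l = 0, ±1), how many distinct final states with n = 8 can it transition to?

4

E1 requires Δl = ±1, so l_f ∈ {0, 2}; with 0 ≤ l_f ≤ n_f−1 = 7, the allowed l_f values are {0, 2}.
For l_f = 0: m_f ∈ {m_i−1, m_i, m_i+1} ∩ [−0, 0] = {0} → 1 state.
For l_f = 2: m_f ∈ {m_i−1, m_i, m_i+1} ∩ [−2, 2] = {0, 1, 2} → 3 states.
Total: 4.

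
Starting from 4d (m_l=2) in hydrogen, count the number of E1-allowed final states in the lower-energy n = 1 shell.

0

E1 requires l_f ∈ {1, 3}, but neither lies in [0, 0], so no final state is reachable.
Total: 0.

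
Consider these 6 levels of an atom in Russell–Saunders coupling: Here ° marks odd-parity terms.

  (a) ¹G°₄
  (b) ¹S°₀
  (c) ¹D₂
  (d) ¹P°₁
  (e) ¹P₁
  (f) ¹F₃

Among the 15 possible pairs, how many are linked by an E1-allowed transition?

(a)–(b): forbidden (parity, ΔL, ΔJ).
(a)–(c): forbidden (ΔL, ΔJ).
(a)–(d): forbidden (parity, ΔL, ΔJ).
(a)–(e): forbidden (ΔL, ΔJ).
(a)–(f): allowed.
(b)–(c): forbidden (ΔL, ΔJ).
(b)–(d): forbidden (parity).
(b)–(e): allowed.
(b)–(f): forbidden (ΔL, ΔJ).
(c)–(d): allowed.
(c)–(e): forbidden (parity).
(c)–(f): forbidden (parity).
(d)–(e): allowed.
(d)–(f): forbidden (ΔL, ΔJ).
(e)–(f): forbidden (parity, ΔL, ΔJ).
Allowed pairs: 4 of 15.

4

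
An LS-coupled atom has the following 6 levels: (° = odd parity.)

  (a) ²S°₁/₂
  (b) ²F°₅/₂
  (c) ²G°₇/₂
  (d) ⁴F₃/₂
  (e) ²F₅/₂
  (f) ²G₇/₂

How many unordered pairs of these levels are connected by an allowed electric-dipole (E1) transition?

(a)–(b): forbidden (parity, ΔL, ΔJ).
(a)–(c): forbidden (parity, ΔL, ΔJ).
(a)–(d): forbidden (ΔS, ΔL).
(a)–(e): forbidden (ΔL, ΔJ).
(a)–(f): forbidden (ΔL, ΔJ).
(b)–(c): forbidden (parity).
(b)–(d): forbidden (ΔS).
(b)–(e): allowed.
(b)–(f): allowed.
(c)–(d): forbidden (ΔS, ΔJ).
(c)–(e): allowed.
(c)–(f): allowed.
(d)–(e): forbidden (parity, ΔS).
(d)–(f): forbidden (parity, ΔS, ΔJ).
(e)–(f): forbidden (parity).
Allowed pairs: 4 of 15.

4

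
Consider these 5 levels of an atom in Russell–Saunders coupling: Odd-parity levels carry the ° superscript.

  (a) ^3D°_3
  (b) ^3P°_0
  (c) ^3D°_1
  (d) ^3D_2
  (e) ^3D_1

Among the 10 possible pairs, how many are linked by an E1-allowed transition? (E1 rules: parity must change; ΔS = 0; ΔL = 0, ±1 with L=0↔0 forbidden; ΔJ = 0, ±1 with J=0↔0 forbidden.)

(a)–(b): forbidden (parity, ΔJ).
(a)–(c): forbidden (parity, ΔJ).
(a)–(d): allowed.
(a)–(e): forbidden (ΔJ).
(b)–(c): forbidden (parity).
(b)–(d): forbidden (ΔJ).
(b)–(e): allowed.
(c)–(d): allowed.
(c)–(e): allowed.
(d)–(e): forbidden (parity).
Allowed pairs: 4 of 10.

4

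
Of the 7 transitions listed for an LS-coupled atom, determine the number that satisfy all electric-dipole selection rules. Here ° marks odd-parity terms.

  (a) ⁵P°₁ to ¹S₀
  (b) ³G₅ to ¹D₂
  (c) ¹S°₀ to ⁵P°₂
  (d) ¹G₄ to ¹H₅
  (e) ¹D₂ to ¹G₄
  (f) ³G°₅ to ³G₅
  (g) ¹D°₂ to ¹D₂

2

(a) forbidden (ΔS fails)
(b) forbidden (parity, ΔS, ΔL, ΔJ fail)
(c) forbidden (parity, ΔS, ΔJ fail)
(d) forbidden (parity fails)
(e) forbidden (parity, ΔL, ΔJ fail)
(f) allowed
(g) allowed
Total allowed: 2 of 7.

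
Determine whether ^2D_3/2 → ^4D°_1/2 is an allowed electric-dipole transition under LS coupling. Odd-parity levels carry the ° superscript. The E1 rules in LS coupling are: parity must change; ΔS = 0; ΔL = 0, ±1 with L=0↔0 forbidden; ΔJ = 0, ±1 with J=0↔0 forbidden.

Parity must change: even → odd — ✓.
ΔS = 0: S: 1/2 → 3/2 — ✗.
ΔL = 0, ±1 (not L=0↔0): L: 2 → 2, ΔL = +0 — ✓.
ΔJ = 0, ±1 (not J=0↔0): J: 3/2 → 1/2, ΔJ = -1 — ✓.
Rule(s) violated: ΔS.

forbidden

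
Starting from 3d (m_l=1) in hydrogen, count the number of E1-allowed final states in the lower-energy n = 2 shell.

2

E1 requires Δl = ±1, so l_f ∈ {1, 3}; with 0 ≤ l_f ≤ n_f−1 = 1, the allowed l_f values are {1}.
For l_f = 1: m_f ∈ {m_i−1, m_i, m_i+1} ∩ [−1, 1] = {0, 1} → 2 states.
Total: 2.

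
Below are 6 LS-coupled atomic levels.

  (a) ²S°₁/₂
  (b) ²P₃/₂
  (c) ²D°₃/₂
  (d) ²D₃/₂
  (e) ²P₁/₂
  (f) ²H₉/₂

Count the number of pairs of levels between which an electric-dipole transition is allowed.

(a)–(b): allowed.
(a)–(c): forbidden (parity, ΔL).
(a)–(d): forbidden (ΔL).
(a)–(e): allowed.
(a)–(f): forbidden (ΔL, ΔJ).
(b)–(c): allowed.
(b)–(d): forbidden (parity).
(b)–(e): forbidden (parity).
(b)–(f): forbidden (parity, ΔL, ΔJ).
(c)–(d): allowed.
(c)–(e): allowed.
(c)–(f): forbidden (ΔL, ΔJ).
(d)–(e): forbidden (parity).
(d)–(f): forbidden (parity, ΔL, ΔJ).
(e)–(f): forbidden (parity, ΔL, ΔJ).
Allowed pairs: 5 of 15.

5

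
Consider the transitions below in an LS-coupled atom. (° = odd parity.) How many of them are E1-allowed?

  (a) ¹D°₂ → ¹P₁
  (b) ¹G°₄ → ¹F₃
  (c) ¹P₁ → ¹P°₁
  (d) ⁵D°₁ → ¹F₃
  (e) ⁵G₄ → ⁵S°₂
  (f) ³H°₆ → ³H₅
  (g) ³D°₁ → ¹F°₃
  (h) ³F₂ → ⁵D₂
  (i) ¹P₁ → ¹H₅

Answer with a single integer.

(a) allowed
(b) allowed
(c) allowed
(d) forbidden (ΔS, ΔJ fail)
(e) forbidden (ΔL, ΔJ fail)
(f) allowed
(g) forbidden (parity, ΔS, ΔJ fail)
(h) forbidden (parity, ΔS fail)
(i) forbidden (parity, ΔL, ΔJ fail)
Total allowed: 4 of 9.

4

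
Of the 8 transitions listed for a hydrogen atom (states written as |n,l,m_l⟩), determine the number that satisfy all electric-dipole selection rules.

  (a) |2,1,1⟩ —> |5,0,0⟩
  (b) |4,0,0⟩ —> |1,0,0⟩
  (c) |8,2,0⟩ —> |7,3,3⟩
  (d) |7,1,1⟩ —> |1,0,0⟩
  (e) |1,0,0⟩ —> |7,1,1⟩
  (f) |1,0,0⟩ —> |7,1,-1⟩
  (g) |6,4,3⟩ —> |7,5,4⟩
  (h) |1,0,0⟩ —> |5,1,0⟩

(a) allowed
(b) forbidden — Δl = +0 (E1 requires Δl = ±1)
(c) forbidden — Δm_l = +3 (E1 requires Δm_l = 0, ±1)
(d) allowed
(e) allowed
(f) allowed
(g) allowed
(h) allowed
Total allowed: 6 of 8.

6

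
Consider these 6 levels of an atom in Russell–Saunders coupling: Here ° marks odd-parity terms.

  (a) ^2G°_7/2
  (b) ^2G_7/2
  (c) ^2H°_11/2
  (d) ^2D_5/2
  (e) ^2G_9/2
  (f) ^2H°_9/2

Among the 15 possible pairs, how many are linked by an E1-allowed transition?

(a)–(b): allowed.
(a)–(c): forbidden (parity, ΔJ).
(a)–(d): forbidden (ΔL).
(a)–(e): allowed.
(a)–(f): forbidden (parity).
(b)–(c): forbidden (ΔJ).
(b)–(d): forbidden (parity, ΔL).
(b)–(e): forbidden (parity).
(b)–(f): allowed.
(c)–(d): forbidden (ΔL, ΔJ).
(c)–(e): allowed.
(c)–(f): forbidden (parity).
(d)–(e): forbidden (parity, ΔL, ΔJ).
(d)–(f): forbidden (ΔL, ΔJ).
(e)–(f): allowed.
Allowed pairs: 5 of 15.

5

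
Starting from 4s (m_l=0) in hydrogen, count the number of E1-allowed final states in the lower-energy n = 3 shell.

3

E1 requires Δl = ±1, so l_f ∈ {-1, 1}; with 0 ≤ l_f ≤ n_f−1 = 2, the allowed l_f values are {1}.
For l_f = 1: m_f ∈ {m_i−1, m_i, m_i+1} ∩ [−1, 1] = {-1, 0, 1} → 3 states.
Total: 3.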